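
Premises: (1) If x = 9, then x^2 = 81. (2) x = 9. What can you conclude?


Modus ponens: from (P → Q) and P, infer Q.
P = 'x = 9' is asserted, and P → Q holds, so Q follows.

x^2 = 81.


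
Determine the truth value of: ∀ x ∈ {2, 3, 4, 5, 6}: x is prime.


Evaluate the predicate on each element: 2:T, 3:T, 4:F, 5:T, 6:F.
Counterexample x = 4 fails the predicate.

F


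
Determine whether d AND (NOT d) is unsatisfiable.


Truth table over {d}:
d | φ
-----
F | F
T | F
Every row is false.

Yes, it is a contradiction.


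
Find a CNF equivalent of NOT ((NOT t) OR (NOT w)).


Step 1: Apply De Morgan: ¬((¬t) ∨ (¬w)) = ¬(¬t) ∧ ¬(¬w).
Step 2: Eliminate any double negations (¬¬X = X).

t AND w


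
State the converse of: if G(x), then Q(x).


The converse of (P → Q) is (Q → P). It is not in general equivalent to the original.
Here P = 'G(x)' and Q = 'Q(x)'.

If Q(x), then G(x).


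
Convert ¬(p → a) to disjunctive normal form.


Step 1: Rewrite implication then negate: ¬(¬p ∨ a) = p ∧ ¬a.

p ∧ (¬a)


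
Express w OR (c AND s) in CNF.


Step 1: Distribute ∨ over ∧: w ∨ (c ∧ s) = (w ∨ c) ∧ (w ∨ s).

(w OR c) AND (w OR s)


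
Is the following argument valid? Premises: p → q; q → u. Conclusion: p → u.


This matches the form of hypothetical syllogism: the conclusion follows in every model of the premises.

Valid.


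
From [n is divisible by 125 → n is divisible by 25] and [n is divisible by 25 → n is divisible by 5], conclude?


Hypothetical syllogism: from (P → Q) and (Q → R), infer (P → R).
Chain the two implications through the shared middle term 'n is divisible by 25'.

n is divisible by 125 → n is divisible by 5


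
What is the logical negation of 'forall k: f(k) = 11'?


¬(forall x: φ) = exists x: ¬φ, and ¬(exists x: φ) = forall x: ¬φ.
Apply to the universal statement.

exists k: ~(f(k) = 11)


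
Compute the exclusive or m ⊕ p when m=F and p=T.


Exclusive or is true when exactly one operand is true.
Substitute: m=F, p=T.
F ⊕ T evaluates to T.

T


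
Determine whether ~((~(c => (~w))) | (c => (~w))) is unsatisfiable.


Truth table over {c, w}:
c | w | φ
---------
False | False | False
True | False | False
False | True | False
True | True | False
Every row is false.

Yes, it is a contradiction.


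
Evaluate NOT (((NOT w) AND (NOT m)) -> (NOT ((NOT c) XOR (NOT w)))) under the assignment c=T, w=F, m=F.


Substitute c=T, w=F, m=F:
NOT w = T
NOT m = T
(NOT w) AND (NOT m) = T AND T = T
NOT c = F
NOT w = T
(NOT c) XOR (NOT w) = F XOR T = T
NOT ((NOT c) XOR (NOT w)) = F
((NOT w) AND (NOT m)) -> (NOT ((NOT c) XOR (NOT w))) = T -> F = F
NOT (((NOT w) AND (NOT m)) -> (NOT ((NOT c) XOR (NOT w)))) = T

T


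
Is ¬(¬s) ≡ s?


Compare truth tables:
s | φ | ψ
---------
F | F | F
T | T | T
The columns φ and ψ agree on every row.

Yes, they are logically equivalent.


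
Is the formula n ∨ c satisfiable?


Search for a satisfying assignment over {c, n}.
Try c=T, n=F: the formula evaluates to T.
A satisfying assignment exists.

Satisfiable.


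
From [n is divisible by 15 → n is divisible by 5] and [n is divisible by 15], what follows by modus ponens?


Modus ponens: from (P → Q) and P, infer Q.
P = 'n is divisible by 15' is asserted, and P → Q holds, so Q follows.

n is divisible by 5.


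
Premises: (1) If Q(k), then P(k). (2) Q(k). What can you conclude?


Modus ponens: from (P → Q) and P, infer Q.
P = 'Q(k)' is asserted, and P → Q holds, so Q follows.

P(k).


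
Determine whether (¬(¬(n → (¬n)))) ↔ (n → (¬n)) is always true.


Build the truth table over {n}:
n | φ
-----
F | T
T | T
Every row evaluates to true.

Yes, it is a tautology.


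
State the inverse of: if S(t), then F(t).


The inverse of (P → Q) is (¬P → ¬Q). It is equivalent to the converse, not to the original.
Here P = 'S(t)' and Q = 'F(t)'.

If not (S(t)), then not (F(t)).


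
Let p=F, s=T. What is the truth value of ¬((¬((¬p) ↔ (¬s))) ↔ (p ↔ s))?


Substitute p=F, s=T:
¬p = T
¬s = F
(¬p) ↔ (¬s) = T ↔ F = F
¬((¬p) ↔ (¬s)) = T
p ↔ s = F ↔ T = F
(¬((¬p) ↔ (¬s))) ↔ (p ↔ s) = T ↔ F = F
¬((¬((¬p) ↔ (¬s))) ↔ (p ↔ s)) = T

T


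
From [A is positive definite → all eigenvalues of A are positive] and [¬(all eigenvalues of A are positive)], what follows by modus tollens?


Modus tollens: from (P → Q) and ¬Q, infer ¬P.
Q = 'all eigenvalues of A are positive' is denied; since P → Q, P must also fail.

Not (A is positive definite).


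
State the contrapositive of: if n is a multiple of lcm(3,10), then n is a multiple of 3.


The contrapositive of (P → Q) is (¬Q → ¬P); it is logically equivalent to the original.
Here P = 'n is a multiple of lcm(3,10)' and Q = 'n is a multiple of 3'.

If not (n is a multiple of 3), then not (n is a multiple of lcm(3,10)).


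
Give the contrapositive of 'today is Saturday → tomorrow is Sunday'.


The contrapositive of (P → Q) is (¬Q → ¬P); it is logically equivalent to the original.
Here P = 'today is Saturday' and Q = 'tomorrow is Sunday'.

If not (tomorrow is Sunday), then not (today is Saturday).


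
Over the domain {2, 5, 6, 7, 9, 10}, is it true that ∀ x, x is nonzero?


Evaluate the predicate on each element: 2:T, 5:T, 6:T, 7:T, 9:T, 10:T.
Every element satisfies the predicate.

T


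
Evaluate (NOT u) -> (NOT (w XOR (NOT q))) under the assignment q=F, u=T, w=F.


Substitute q=F, u=T, w=F:
NOT u = F
NOT q = T
w XOR (NOT q) = F XOR T = T
NOT (w XOR (NOT q)) = F
(NOT u) -> (NOT (w XOR (NOT q))) = F -> F = T

T


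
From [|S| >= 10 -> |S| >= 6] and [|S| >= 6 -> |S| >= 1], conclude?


Hypothetical syllogism: from (P → Q) and (Q → R), infer (P → R).
Chain the two implications through the shared middle term '|S| >= 6'.

|S| >= 10 -> |S| >= 1


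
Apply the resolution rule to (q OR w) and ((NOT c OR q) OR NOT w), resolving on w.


The clauses contain complementary literals w and NOTw.
Resolution eliminates this pair and disjoins the remaining literals (merging duplicates).

(q OR NOT c)


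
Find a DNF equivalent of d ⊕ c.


Step 1: d ⊕ c is true exactly when they disagree: (d ∧ ¬c) ∨ (¬d ∧ c).

(d ∧ (¬c)) ∨ ((¬d) ∧ c)


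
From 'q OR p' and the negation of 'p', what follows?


Disjunctive syllogism: from (P ∨ Q) and ¬P, infer Q.
One disjunct, 'p', is ruled out; the other must hold.

q


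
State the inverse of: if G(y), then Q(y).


The inverse of (P → Q) is (¬P → ¬Q). It is equivalent to the converse, not to the original.
Here P = 'G(y)' and Q = 'Q(y)'.

If not (G(y)), then not (Q(y)).


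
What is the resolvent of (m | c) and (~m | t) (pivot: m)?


The clauses contain complementary literals m and ~m.
Resolution eliminates this pair and disjoins the remaining literals (merging duplicates).

(c | t)


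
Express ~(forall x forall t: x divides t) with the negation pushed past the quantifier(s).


Negation flips each quantifier (∀↔∃) and negates the inner predicate.
¬(forall x forall t: φ) = exists x exists t: ¬φ.

exists x exists t: ~(x divides t)


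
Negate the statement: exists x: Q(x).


¬(forall x: φ) = exists x: ¬φ, and ¬(exists x: φ) = forall x: ¬φ.
Apply to the existential statement.

forall x: ~(Q(x))


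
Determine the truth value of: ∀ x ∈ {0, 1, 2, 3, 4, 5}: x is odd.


Evaluate the predicate on each element: 0:F, 1:T, 2:F, 3:T, 4:F, 5:T.
Counterexample x = 0 fails the predicate.

F


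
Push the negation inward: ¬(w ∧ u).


De Morgan: the negation of a conjunction is the disjunction of the negations.
Distribute ¬ across ∧, flipping it to ∨, and negate each literal.

(¬w) ∨ (¬u)


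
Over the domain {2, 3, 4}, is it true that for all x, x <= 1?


Evaluate the predicate on each element: 2:F, 3:F, 4:F.
Counterexample x = 2 fails the predicate.

F


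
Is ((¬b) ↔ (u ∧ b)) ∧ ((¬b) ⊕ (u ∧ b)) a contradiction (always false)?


Truth table over {b, u}:
b | u | φ
---------
F | F | F
T | F | F
F | T | F
T | T | F
Every row is false.

Yes, it is a contradiction.


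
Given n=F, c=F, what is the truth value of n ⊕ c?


Exclusive or is true when exactly one operand is true.
Substitute: n=F, c=F.
F ⊕ F evaluates to F.

F


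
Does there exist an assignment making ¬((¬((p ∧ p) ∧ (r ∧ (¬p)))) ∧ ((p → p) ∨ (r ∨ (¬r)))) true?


Check all 4 assignments over {p, r}:
p | r | φ
---------
F | F | F
T | F | F
F | T | F
T | T | F
No assignment makes the formula true.

Unsatisfiable.


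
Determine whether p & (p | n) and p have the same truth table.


Compare truth tables:
n | p | φ | ψ
-------------
False | False | False | False
True | False | False | False
False | True | True | True
True | True | True | True
The columns φ and ψ agree on every row.

Yes, they are logically equivalent.


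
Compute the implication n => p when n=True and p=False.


Implication is false only when antecedent is true and consequent is false.
Substitute: n=True, p=False.
True => False evaluates to False.

False


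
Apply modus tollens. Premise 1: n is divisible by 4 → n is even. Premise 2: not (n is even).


Modus tollens: from (P → Q) and ¬Q, infer ¬P.
Q = 'n is even' is denied; since P → Q, P must also fail.

Not (n is divisible by 4).


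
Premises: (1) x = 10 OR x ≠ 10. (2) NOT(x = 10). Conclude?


Disjunctive syllogism: from (P ∨ Q) and ¬P, infer Q.
One disjunct, 'x = 10', is ruled out; the other must hold.

x ≠ 10


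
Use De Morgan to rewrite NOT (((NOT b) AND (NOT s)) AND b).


De Morgan: the negation of a conjunction is the disjunction of the negations.
Distribute NOT across AND, flipping it to OR, and negate each literal.

(b OR s) OR (NOT b)


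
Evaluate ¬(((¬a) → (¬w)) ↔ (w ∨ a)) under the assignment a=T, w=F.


Substitute a=T, w=F:
¬a = F
¬w = T
(¬a) → (¬w) = F → T = T
w ∨ a = F ∨ T = T
((¬a) → (¬w)) ↔ (w ∨ a) = T ↔ T = T
¬(((¬a) → (¬w)) ↔ (w ∨ a)) = F

F


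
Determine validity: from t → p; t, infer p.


This matches the form of modus ponens: the conclusion follows in every model of the premises.

Valid.


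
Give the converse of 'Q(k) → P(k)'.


The converse of (P → Q) is (Q → P). It is not in general equivalent to the original.
Here P = 'Q(k)' and Q = 'P(k)'.

If P(k), then Q(k).


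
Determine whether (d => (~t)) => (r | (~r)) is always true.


Build the truth table over {d, r, t}:
d | r | t | φ
-------------
False | False | False | True
True | False | False | True
False | True | False | True
True | True | False | True
False | False | True | True
True | False | True | True
False | True | True | True
True | True | True | True
Every row evaluates to true.

Yes, it is a tautology.


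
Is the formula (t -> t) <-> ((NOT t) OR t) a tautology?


Build the truth table over {t}:
t | φ
-----
F | T
T | T
Every row evaluates to true.

Yes, it is a tautology.


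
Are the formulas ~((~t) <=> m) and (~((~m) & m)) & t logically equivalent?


Compare truth tables:
m | t | φ | ψ
-------------
False | False | True | False
True | False | False | False
False | True | False | True
True | True | True | True
They differ at row 1 (m=False, t=False): φ=True but ψ=False.

No, they are not logically equivalent.


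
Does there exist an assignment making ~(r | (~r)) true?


Check all 2 assignments over {r}:
r | φ
-----
False | False
True | False
No assignment makes the formula true.

Unsatisfiable.


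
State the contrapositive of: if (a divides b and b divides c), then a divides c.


The contrapositive of (P → Q) is (¬Q → ¬P); it is logically equivalent to the original.
Here P = '(a divides b and b divides c)' and Q = 'a divides c'.

If not (a divides c), then not ((a divides b and b divides c)).


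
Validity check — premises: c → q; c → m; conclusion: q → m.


This is (no valid rule). There exist truth assignments where the premises are all true but the conclusion is false.

Invalid.


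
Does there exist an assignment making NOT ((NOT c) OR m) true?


Search for a satisfying assignment over {c, m}.
Try c=T, m=F: the formula evaluates to T.
A satisfying assignment exists.

Satisfiable.


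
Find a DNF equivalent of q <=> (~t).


Step 1: q ↔ (¬t) is true exactly when both agree: (q ∧ (¬t)) ∨ (¬q ∧ ¬(¬t)).
Step 2: Eliminate any double negations (¬¬X = X).

(q & (~t)) | ((~q) & t)


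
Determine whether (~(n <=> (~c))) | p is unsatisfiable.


Truth table over {c, n, p}:
c | n | p | φ
-------------
False | False | False | True
True | False | False | False
False | True | False | False
True | True | False | True
False | False | True | True
True | False | True | True
False | True | True | True
True | True | True | True
Satisfying assignment at row 1: c=False, n=False, p=False gives True.

No, it is not a contradiction.


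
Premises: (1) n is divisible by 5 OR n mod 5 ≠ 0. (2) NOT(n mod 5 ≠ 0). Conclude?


Disjunctive syllogism: from (P ∨ Q) and ¬P, infer Q.
One disjunct, 'n mod 5 ≠ 0', is ruled out; the other must hold.

n is divisible by 5


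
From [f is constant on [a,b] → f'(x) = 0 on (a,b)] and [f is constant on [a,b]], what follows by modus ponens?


Modus ponens: from (P → Q) and P, infer Q.
P = 'f is constant on [a,b]' is asserted, and P → Q holds, so Q follows.

f'(x) = 0 on (a,b).


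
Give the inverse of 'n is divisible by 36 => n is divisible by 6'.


The inverse of (P → Q) is (¬P → ¬Q). It is equivalent to the converse, not to the original.
Here P = 'n is divisible by 36' and Q = 'n is divisible by 6'.

If not (n is divisible by 36), then not (n is divisible by 6).


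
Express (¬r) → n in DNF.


Step 1: Rewrite (¬r) → n as ¬(¬r) ∨ n.
Step 2: Eliminate any double negations (¬¬X = X).

r ∨ n


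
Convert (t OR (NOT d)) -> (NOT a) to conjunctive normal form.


Step 1: Rewrite as ¬(t ∨ (¬d)) ∨ (¬a) = (¬t ∧ ¬(¬d)) ∨ (¬a).
Step 2: Distribute ∨ over ∧.
Step 3: Eliminate any double negations (¬¬X = X).

((NOT t) OR (NOT a)) AND (d OR (NOT a))


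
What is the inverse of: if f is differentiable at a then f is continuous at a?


The inverse of (P → Q) is (¬P → ¬Q). It is equivalent to the converse, not to the original.
Here P = 'f is differentiable at a' and Q = 'f is continuous at a'.

If not (f is differentiable at a), then not (f is continuous at a).


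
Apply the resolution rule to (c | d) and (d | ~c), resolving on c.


The clauses contain complementary literals c and ~c.
Resolution eliminates this pair and disjoins the remaining literals (merging duplicates).

d


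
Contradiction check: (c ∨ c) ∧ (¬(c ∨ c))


Truth table over {c}:
c | φ
-----
F | F
T | F
Every row is false.

Yes, it is a contradiction.


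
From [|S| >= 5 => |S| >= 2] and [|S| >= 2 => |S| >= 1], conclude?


Hypothetical syllogism: from (P → Q) and (Q → R), infer (P → R).
Chain the two implications through the shared middle term '|S| >= 2'.

|S| >= 5 => |S| >= 1


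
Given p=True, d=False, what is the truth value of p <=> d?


Biconditional is true when both operands have the same truth value.
Substitute: p=True, d=False.
True <=> False evaluates to False.

False


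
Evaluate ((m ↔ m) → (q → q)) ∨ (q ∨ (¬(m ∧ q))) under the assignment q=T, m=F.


Substitute q=T, m=F:
m ↔ m = F ↔ F = T
q → q = T → T = T
(m ↔ m) → (q → q) = T → T = T
m ∧ q = F ∧ T = F
¬(m ∧ q) = T
q ∨ (¬(m ∧ q)) = T ∨ T = T
((m ↔ m) → (q → q)) ∨ (q ∨ (¬(m ∧ q))) = T ∨ T = T

T


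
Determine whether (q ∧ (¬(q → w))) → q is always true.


Build the truth table over {q, w}:
q | w | φ
---------
F | F | T
T | F | T
F | T | T
T | T | T
Every row evaluates to true.

Yes, it is a tautology.


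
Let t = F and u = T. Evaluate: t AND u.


Conjunction is true only when both operands are true.
Substitute: t=F, u=T.
F AND T evaluates to F.

F


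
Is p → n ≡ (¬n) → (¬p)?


Compare truth tables:
n | p | φ | ψ
-------------
F | F | T | T
T | F | T | T
F | T | F | F
T | T | T | T
The columns φ and ψ agree on every row.

Yes, they are logically equivalent.


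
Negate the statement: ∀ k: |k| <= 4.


¬(∀ x: φ) = ∃ x: ¬φ, and ¬(∃ x: φ) = ∀ x: ¬φ.
Apply to the universal statement.

∃ k: ¬(|k| <= 4)


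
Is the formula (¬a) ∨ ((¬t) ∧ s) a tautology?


Build the truth table over {a, s, t}:
a | s | t | φ
-------------
F | F | F | T
T | F | F | F
F | T | F | T
T | T | F | T
F | F | T | T
T | F | T | F
F | T | T | T
T | T | T | F
Counterexample at row 2: with a=T, s=F, t=F, the formula is F.

No, it is not a tautology.


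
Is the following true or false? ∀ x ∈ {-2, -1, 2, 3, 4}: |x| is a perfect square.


Evaluate the predicate on each element: -2:F, -1:T, 2:F, 3:F, 4:T.
Counterexample x = -2 fails the predicate.

F


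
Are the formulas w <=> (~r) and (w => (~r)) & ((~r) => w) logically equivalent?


Compare truth tables:
r | w | φ | ψ
-------------
False | False | False | False
True | False | True | True
False | True | True | True
True | True | False | False
The columns φ and ψ agree on every row.

Yes, they are logically equivalent.


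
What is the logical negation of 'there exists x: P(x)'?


¬(for all x: φ) = there exists x: ¬φ, and ¬(there exists x: φ) = for all x: ¬φ.
Apply to the existential statement.

for all x: NOT(P(x))


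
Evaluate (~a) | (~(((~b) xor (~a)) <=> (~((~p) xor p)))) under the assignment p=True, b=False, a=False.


Substitute p=True, b=False, a=False:
~a = True
~b = True
~a = True
(~b) xor (~a) = True xor True = False
~p = False
(~p) xor p = False xor True = True
~((~p) xor p) = False
((~b) xor (~a)) <=> (~((~p) xor p)) = False <=> False = True
~(((~b) xor (~a)) <=> (~((~p) xor p))) = False
(~a) | (~(((~b) xor (~a)) <=> (~((~p) xor p)))) = True | False = True

True


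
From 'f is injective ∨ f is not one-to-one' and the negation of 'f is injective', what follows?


Disjunctive syllogism: from (P ∨ Q) and ¬P, infer Q.
One disjunct, 'f is injective', is ruled out; the other must hold.

f is not one-to-one


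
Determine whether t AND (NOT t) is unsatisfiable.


Truth table over {t}:
t | φ
-----
F | F
T | F
Every row is false.

Yes, it is a contradiction.


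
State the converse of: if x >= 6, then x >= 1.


The converse of (P → Q) is (Q → P). It is not in general equivalent to the original.
Here P = 'x >= 6' and Q = 'x >= 1'.

If x >= 1, then x >= 6.


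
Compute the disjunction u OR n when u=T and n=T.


Disjunction is false only when both operands are false.
Substitute: u=T, n=T.
T OR T evaluates to T.

T


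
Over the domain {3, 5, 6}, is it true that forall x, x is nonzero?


Evaluate the predicate on each element: 3:True, 5:True, 6:True.
Every element satisfies the predicate.

True


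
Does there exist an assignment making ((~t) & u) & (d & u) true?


Search for a satisfying assignment over {d, t, u}.
Try d=True, t=False, u=True: the formula evaluates to True.
A satisfying assignment exists.

Satisfiable.


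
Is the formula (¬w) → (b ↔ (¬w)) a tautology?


Build the truth table over {b, w}:
b | w | φ
---------
F | F | F
T | F | T
F | T | T
T | T | T
Counterexample at row 1: with b=F, w=F, the formula is F.

No, it is not a tautology.


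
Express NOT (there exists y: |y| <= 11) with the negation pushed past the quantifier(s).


¬(for all x: φ) = there exists x: ¬φ, and ¬(there exists x: φ) = for all x: ¬φ.
Apply to the existential statement.

for all y: NOT(|y| <= 11)


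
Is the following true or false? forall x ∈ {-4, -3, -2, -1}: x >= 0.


Evaluate the predicate on each element: -4:False, -3:False, -2:False, -1:False.
Counterexample x = -4 fails the predicate.

False


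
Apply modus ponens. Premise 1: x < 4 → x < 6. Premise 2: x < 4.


Modus ponens: from (P → Q) and P, infer Q.
P = 'x < 4' is asserted, and P → Q holds, so Q follows.

x < 6.


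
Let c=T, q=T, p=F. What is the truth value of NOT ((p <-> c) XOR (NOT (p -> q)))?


Substitute c=T, q=T, p=F:
p <-> c = F <-> T = F
p -> q = F -> T = T
NOT (p -> q) = F
(p <-> c) XOR (NOT (p -> q)) = F XOR F = F
NOT ((p <-> c) XOR (NOT (p -> q))) = T

T


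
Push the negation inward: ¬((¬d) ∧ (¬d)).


De Morgan: the negation of a conjunction is the disjunction of the negations.
Distribute ¬ across ∧, flipping it to ∨, and negate each literal.

d ∨ d


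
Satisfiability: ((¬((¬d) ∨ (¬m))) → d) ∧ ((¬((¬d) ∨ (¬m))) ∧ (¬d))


Check all 4 assignments over {d, m}:
d | m | φ
---------
F | F | F
T | F | F
F | T | F
T | T | F
No assignment makes the formula true.

Unsatisfiable.


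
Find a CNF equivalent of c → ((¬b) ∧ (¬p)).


Step 1: Rewrite c → ((¬b) ∧ (¬p)) as ¬c ∨ ((¬b) ∧ (¬p)).
Step 2: Distribute ∨ over ∧.

((¬c) ∨ (¬b)) ∧ ((¬c) ∨ (¬p))


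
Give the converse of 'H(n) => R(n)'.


The converse of (P → Q) is (Q → P). It is not in general equivalent to the original.
Here P = 'H(n)' and Q = 'R(n)'.

If R(n), then H(n).


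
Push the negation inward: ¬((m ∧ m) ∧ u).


De Morgan: the negation of a conjunction is the disjunction of the negations.
Distribute ¬ across ∧, flipping it to ∨, and negate each literal.

((¬m) ∨ (¬m)) ∨ (¬u)


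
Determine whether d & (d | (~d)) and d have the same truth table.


Compare truth tables:
d | φ | ψ
---------
False | False | False
True | True | True
The columns φ and ψ agree on every row.

Yes, they are logically equivalent.


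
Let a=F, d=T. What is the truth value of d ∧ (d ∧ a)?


Substitute a=F, d=T:
d ∧ a = T ∧ F = F
d ∧ (d ∧ a) = T ∧ F = F

F


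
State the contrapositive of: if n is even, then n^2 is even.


The contrapositive of (P → Q) is (¬Q → ¬P); it is logically equivalent to the original.
Here P = 'n is even' and Q = 'n^2 is even'.

If not (n^2 is even), then not (n is even).


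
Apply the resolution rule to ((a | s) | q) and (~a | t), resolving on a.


The clauses contain complementary literals a and ~a.
Resolution eliminates this pair and disjoins the remaining literals (merging duplicates).

((s | q) | t)


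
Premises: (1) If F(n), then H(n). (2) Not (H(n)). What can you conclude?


Modus tollens: from (P → Q) and ¬Q, infer ¬P.
Q = 'H(n)' is denied; since P → Q, P must also fail.

Not (F(n)).


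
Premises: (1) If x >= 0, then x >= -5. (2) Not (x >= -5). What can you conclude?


Modus tollens: from (P → Q) and ¬Q, infer ¬P.
Q = 'x >= -5' is denied; since P → Q, P must also fail.

Not (x >= 0).


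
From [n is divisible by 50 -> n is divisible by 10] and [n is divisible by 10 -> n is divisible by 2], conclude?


Hypothetical syllogism: from (P → Q) and (Q → R), infer (P → R).
Chain the two implications through the shared middle term 'n is divisible by 10'.

n is divisible by 50 -> n is divisible by 2


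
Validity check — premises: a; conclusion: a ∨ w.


This matches the form of disjunction introduction: the conclusion follows in every model of the premises.

Valid.


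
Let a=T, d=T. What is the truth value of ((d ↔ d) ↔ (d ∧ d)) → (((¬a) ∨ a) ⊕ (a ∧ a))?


Substitute a=T, d=T:
d ↔ d = T ↔ T = T
d ∧ d = T ∧ T = T
(d ↔ d) ↔ (d ∧ d) = T ↔ T = T
¬a = F
(¬a) ∨ a = F ∨ T = T
a ∧ a = T ∧ T = T
((¬a) ∨ a) ⊕ (a ∧ a) = T ⊕ T = F
((d ↔ d) ↔ (d ∧ d)) → (((¬a) ∨ a) ⊕ (a ∧ a)) = T → F = F

F


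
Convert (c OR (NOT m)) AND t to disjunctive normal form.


Step 1: Distribute ∧ over ∨: (c ∨ (¬m)) ∧ t = (c ∧ t) ∨ ((¬m) ∧ t).

(c AND t) OR ((NOT m) AND t)


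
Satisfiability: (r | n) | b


Search for a satisfying assignment over {b, n, r}.
Try b=True, n=False, r=False: the formula evaluates to True.
A satisfying assignment exists.

Satisfiable.


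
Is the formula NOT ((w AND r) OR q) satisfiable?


Search for a satisfying assignment over {q, r, w}.
Try q=F, r=F, w=F: the formula evaluates to T.
A satisfying assignment exists.

Satisfiable.


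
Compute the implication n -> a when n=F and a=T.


Implication is false only when antecedent is true and consequent is false.
Substitute: n=F, a=T.
F -> T evaluates to T.

T


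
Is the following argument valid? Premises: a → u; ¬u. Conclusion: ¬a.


This matches the form of modus tollens: the conclusion follows in every model of the premises.

Valid.


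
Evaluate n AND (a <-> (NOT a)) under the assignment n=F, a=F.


Substitute n=F, a=F:
NOT a = T
a <-> (NOT a) = F <-> T = F
n AND (a <-> (NOT a)) = F AND F = F

F


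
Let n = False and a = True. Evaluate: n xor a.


Exclusive or is true when exactly one operand is true.
Substitute: n=False, a=True.
False xor True evaluates to True.

True


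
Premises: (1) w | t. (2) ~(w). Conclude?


Disjunctive syllogism: from (P ∨ Q) and ¬P, infer Q.
One disjunct, 'w', is ruled out; the other must hold.

t


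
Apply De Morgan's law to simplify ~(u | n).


De Morgan: the negation of a disjunction is the conjunction of the negations.
Distribute ~ across |, flipping it to &, and negate each literal.

(~u) & (~n)


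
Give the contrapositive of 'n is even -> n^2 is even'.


The contrapositive of (P → Q) is (¬Q → ¬P); it is logically equivalent to the original.
Here P = 'n is even' and Q = 'n^2 is even'.

If not (n^2 is even), then not (n is even).


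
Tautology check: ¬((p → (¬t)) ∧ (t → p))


Build the truth table over {p, t}:
p | t | φ
---------
F | F | F
T | F | F
F | T | T
T | T | T
Counterexample at row 1: with p=F, t=F, the formula is F.

No, it is not a tautology.


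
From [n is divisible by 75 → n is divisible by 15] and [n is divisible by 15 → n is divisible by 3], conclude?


Hypothetical syllogism: from (P → Q) and (Q → R), infer (P → R).
Chain the two implications through the shared middle term 'n is divisible by 15'.

n is divisible by 75 → n is divisible by 3


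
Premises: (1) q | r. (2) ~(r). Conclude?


Disjunctive syllogism: from (P ∨ Q) and ¬P, infer Q.
One disjunct, 'r', is ruled out; the other must hold.

q


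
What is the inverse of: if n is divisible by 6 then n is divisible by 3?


The inverse of (P → Q) is (¬P → ¬Q). It is equivalent to the converse, not to the original.
Here P = 'n is divisible by 6' and Q = 'n is divisible by 3'.

If not (n is divisible by 6), then not (n is divisible by 3).


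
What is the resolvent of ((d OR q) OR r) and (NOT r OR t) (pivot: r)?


The clauses contain complementary literals r and NOTr.
Resolution eliminates this pair and disjoins the remaining literals (merging duplicates).

((q OR d) OR t)


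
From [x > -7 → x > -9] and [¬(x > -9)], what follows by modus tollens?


Modus tollens: from (P → Q) and ¬Q, infer ¬P.
Q = 'x > -9' is denied; since P → Q, P must also fail.

Not (x > -7).


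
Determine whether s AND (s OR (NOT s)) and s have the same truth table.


Compare truth tables:
s | φ | ψ
---------
F | F | F
T | T | T
The columns φ and ψ agree on every row.

Yes, they are logically equivalent.


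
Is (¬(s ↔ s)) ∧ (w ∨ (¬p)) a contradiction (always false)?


Truth table over {p, s, w}:
p | s | w | φ
-------------
F | F | F | F
T | F | F | F
F | T | F | F
T | T | F | F
F | F | T | F
T | F | T | F
F | T | T | F
T | T | T | F
Every row is false.

Yes, it is a contradiction.


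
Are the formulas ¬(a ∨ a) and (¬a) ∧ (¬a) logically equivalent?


Compare truth tables:
a | φ | ψ
---------
F | T | T
T | F | F
The columns φ and ψ agree on every row.

Yes, they are logically equivalent.


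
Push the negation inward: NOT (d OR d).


De Morgan: the negation of a disjunction is the conjunction of the negations.
Distribute NOT across OR, flipping it to AND, and negate each literal.

(NOT d) AND (NOT d)


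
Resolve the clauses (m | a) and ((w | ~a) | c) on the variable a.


The clauses contain complementary literals a and ~a.
Resolution eliminates this pair and disjoins the remaining literals (merging duplicates).

((m | w) | c)


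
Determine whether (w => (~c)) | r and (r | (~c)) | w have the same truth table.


Compare truth tables:
c | r | w | φ | ψ
-----------------
False | False | False | True | True
True | False | False | True | False
False | True | False | True | True
True | True | False | True | True
False | False | True | True | True
True | False | True | False | True
False | True | True | True | True
True | True | True | True | True
They differ at row 2 (c=True, r=False, w=False): φ=True but ψ=False.

No, they are not logically equivalent.


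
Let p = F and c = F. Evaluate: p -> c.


Implication is false only when antecedent is true and consequent is false.
Substitute: p=F, c=F.
F -> F evaluates to T.

T


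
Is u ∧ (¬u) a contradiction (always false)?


Truth table over {u}:
u | φ
-----
F | F
T | F
Every row is false.

Yes, it is a contradiction.


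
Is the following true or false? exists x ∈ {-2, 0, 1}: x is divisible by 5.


Evaluate the predicate on each element: -2:False, 0:True, 1:False.
Witness x = 0 satisfies the predicate.

True


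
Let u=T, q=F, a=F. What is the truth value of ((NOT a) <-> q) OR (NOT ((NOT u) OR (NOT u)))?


Substitute u=T, q=F, a=F:
NOT a = T
(NOT a) <-> q = T <-> F = F
NOT u = F
NOT u = F
(NOT u) OR (NOT u) = F OR F = F
NOT ((NOT u) OR (NOT u)) = T
((NOT a) <-> q) OR (NOT ((NOT u) OR (NOT u))) = F OR T = T

T


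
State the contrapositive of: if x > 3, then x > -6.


The contrapositive of (P → Q) is (¬Q → ¬P); it is logically equivalent to the original.
Here P = 'x > 3' and Q = 'x > -6'.

If not (x > -6), then not (x > 3).


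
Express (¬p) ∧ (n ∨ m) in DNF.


Step 1: Distribute ∧ over ∨: (¬p) ∧ (n ∨ m) = ((¬p) ∧ n) ∨ ((¬p) ∧ m).

((¬p) ∧ n) ∨ ((¬p) ∧ m)


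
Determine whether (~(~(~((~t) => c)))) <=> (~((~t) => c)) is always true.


Build the truth table over {c, t}:
c | t | φ
---------
False | False | True
True | False | True
False | True | True
True | True | True
Every row evaluates to true.

Yes, it is a tautology.


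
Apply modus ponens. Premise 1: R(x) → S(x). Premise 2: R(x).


Modus ponens: from (P → Q) and P, infer Q.
P = 'R(x)' is asserted, and P → Q holds, so Q follows.

S(x).


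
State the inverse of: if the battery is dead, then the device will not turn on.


The inverse of (P → Q) is (¬P → ¬Q). It is equivalent to the converse, not to the original.
Here P = 'the battery is dead' and Q = 'the device will not turn on'.

If not (the battery is dead), then not (the device will not turn on).


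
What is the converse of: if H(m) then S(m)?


The converse of (P → Q) is (Q → P). It is not in general equivalent to the original.
Here P = 'H(m)' and Q = 'S(m)'.

If S(m), then H(m).


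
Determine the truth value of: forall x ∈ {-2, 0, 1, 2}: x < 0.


Evaluate the predicate on each element: -2:True, 0:False, 1:False, 2:False.
Counterexample x = 0 fails the predicate.

False


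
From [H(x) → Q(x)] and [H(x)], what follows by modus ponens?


Modus ponens: from (P → Q) and P, infer Q.
P = 'H(x)' is asserted, and P → Q holds, so Q follows.

Q(x).


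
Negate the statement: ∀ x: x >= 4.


¬(∀ x: φ) = ∃ x: ¬φ, and ¬(∃ x: φ) = ∀ x: ¬φ.
Apply to the universal statement.

∃ x: ¬(x >= 4)


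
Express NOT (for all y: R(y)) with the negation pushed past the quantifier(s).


¬(for all x: φ) = there exists x: ¬φ, and ¬(there exists x: φ) = for all x: ¬φ.
Apply to the universal statement.

there exists y: NOT(R(y))


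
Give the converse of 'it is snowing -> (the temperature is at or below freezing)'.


The converse of (P → Q) is (Q → P). It is not in general equivalent to the original.
Here P = 'it is snowing' and Q = '(the temperature is at or below freezing)'.

If (the temperature is at or below freezing), then it is snowing.


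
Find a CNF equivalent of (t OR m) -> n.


Step 1: Rewrite as ¬(t ∨ m) ∨ n = (¬t ∧ ¬m) ∨ n.
Step 2: Distribute ∨ over ∧.

((NOT t) OR n) AND ((NOT m) OR n)


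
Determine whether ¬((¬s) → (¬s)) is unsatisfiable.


Truth table over {s}:
s | φ
-----
F | F
T | F
Every row is false.

Yes, it is a contradiction.


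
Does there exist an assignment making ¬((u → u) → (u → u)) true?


Check all 2 assignments over {u}:
u | φ
-----
F | F
T | F
No assignment makes the formula true.

Unsatisfiable.


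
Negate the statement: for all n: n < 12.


¬(for all x: φ) = there exists x: ¬φ, and ¬(there exists x: φ) = for all x: ¬φ.
Apply to the universal statement.

there exists n: NOT(n < 12)


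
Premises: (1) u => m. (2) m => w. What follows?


Hypothetical syllogism: from (P → Q) and (Q → R), infer (P → R).
Chain the two implications through the shared middle term 'm'.

u => w


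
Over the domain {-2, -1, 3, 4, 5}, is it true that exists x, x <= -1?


Evaluate the predicate on each element: -2:True, -1:True, 3:False, 4:False, 5:False.
Witness x = -2 satisfies the predicate.

True


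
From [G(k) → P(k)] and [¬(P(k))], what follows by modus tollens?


Modus tollens: from (P → Q) and ¬Q, infer ¬P.
Q = 'P(k)' is denied; since P → Q, P must also fail.

Not (G(k)).


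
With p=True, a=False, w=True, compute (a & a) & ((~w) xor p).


Substitute p=True, a=False, w=True:
a & a = False & False = False
~w = False
(~w) xor p = False xor True = True
(a & a) & ((~w) xor p) = False & True = False

False


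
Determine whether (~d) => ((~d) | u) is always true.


Build the truth table over {d, u}:
d | u | φ
---------
False | False | True
True | False | True
False | True | True
True | True | True
Every row evaluates to true.

Yes, it is a tautology.


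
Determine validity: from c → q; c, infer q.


This matches the form of modus ponens: the conclusion follows in every model of the premises.

Valid.


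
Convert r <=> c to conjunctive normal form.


Step 1: Rewrite r ↔ c as (r → c) ∧ (c → r).
Step 2: Rewrite each implication as a disjunction.

((~r) | c) & ((~c) | r)


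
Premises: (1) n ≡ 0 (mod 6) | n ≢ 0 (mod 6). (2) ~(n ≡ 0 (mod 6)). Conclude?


Disjunctive syllogism: from (P ∨ Q) and ¬P, infer Q.
One disjunct, 'n ≡ 0 (mod 6)', is ruled out; the other must hold.

n ≢ 0 (mod 6)


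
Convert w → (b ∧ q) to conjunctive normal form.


Step 1: Rewrite w → (b ∧ q) as ¬w ∨ (b ∧ q).
Step 2: Distribute ∨ over ∧.

((¬w) ∨ b) ∧ ((¬w) ∨ q)


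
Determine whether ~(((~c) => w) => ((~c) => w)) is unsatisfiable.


Truth table over {c, w}:
c | w | φ
---------
False | False | False
True | False | False
False | True | False
True | True | False
Every row is false.

Yes, it is a contradiction.


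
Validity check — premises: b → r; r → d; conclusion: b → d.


This matches the form of hypothetical syllogism: the conclusion follows in every model of the premises.

Valid.


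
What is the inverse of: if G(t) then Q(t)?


The inverse of (P → Q) is (¬P → ¬Q). It is equivalent to the converse, not to the original.
Here P = 'G(t)' and Q = 'Q(t)'.

If not (G(t)), then not (Q(t)).


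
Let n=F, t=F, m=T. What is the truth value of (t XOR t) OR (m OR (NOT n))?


Substitute n=F, t=F, m=T:
t XOR t = F XOR F = F
NOT n = T
m OR (NOT n) = T OR T = T
(t XOR t) OR (m OR (NOT n)) = F OR T = T

T


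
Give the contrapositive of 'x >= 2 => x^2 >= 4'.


The contrapositive of (P → Q) is (¬Q → ¬P); it is logically equivalent to the original.
Here P = 'x >= 2' and Q = 'x^2 >= 4'.

If not (x^2 >= 4), then not (x >= 2).


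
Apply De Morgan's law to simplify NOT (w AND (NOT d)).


De Morgan: the negation of a conjunction is the disjunction of the negations.
Distribute NOT across AND, flipping it to OR, and negate each literal.

(NOT w) OR d


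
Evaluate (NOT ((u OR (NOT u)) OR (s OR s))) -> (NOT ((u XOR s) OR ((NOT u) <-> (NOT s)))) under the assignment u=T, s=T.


Substitute u=T, s=T:
… (earlier sub-steps elided)
s OR s = T OR T = T
(u OR (NOT u)) OR (s OR s) = T OR T = T
NOT ((u OR (NOT u)) OR (s OR s)) = F
u XOR s = T XOR T = F
NOT u = F
NOT s = F
(NOT u) <-> (NOT s) = F <-> F = T
(u XOR s) OR ((NOT u) <-> (NOT s)) = F OR T = T
NOT ((u XOR s) OR ((NOT u) <-> (NOT s))) = F
(NOT ((u OR (NOT u)) OR (s OR s))) -> (NOT ((u XOR s) OR ((NOT u) <-> (NOT s)))) = F -> F = T

T


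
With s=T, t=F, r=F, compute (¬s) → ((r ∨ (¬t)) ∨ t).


Substitute s=T, t=F, r=F:
¬s = F
¬t = T
r ∨ (¬t) = F ∨ T = T
(r ∨ (¬t)) ∨ t = T ∨ F = T
(¬s) → ((r ∨ (¬t)) ∨ t) = F → T = T

T


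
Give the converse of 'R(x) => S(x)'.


The converse of (P → Q) is (Q → P). It is not in general equivalent to the original.
Here P = 'R(x)' and Q = 'S(x)'.

If S(x), then R(x).


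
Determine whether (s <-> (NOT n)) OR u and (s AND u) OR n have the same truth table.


Compare truth tables:
n | s | u | φ | ψ
-----------------
F | F | F | F | F
T | F | F | T | T
F | T | F | T | F
T | T | F | F | T
F | F | T | T | F
T | F | T | T | T
F | T | T | T | T
T | T | T | T | T
They differ at row 3 (n=F, s=T, u=F): φ=T but ψ=F.

No, they are not logically equivalent.


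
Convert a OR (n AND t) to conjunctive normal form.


Step 1: Distribute ∨ over ∧: a ∨ (n ∧ t) = (a ∨ n) ∧ (a ∨ t).

(a OR n) AND (a OR t)


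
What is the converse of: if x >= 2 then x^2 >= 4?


The converse of (P → Q) is (Q → P). It is not in general equivalent to the original.
Here P = 'x >= 2' and Q = 'x^2 >= 4'.

If x^2 >= 4, then x >= 2.


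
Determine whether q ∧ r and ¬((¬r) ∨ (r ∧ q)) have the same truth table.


Compare truth tables:
q | r | φ | ψ
-------------
F | F | F | F
T | F | F | F
F | T | F | T
T | T | T | F
They differ at row 3 (q=F, r=T): φ=F but ψ=T.

No, they are not logically equivalent.


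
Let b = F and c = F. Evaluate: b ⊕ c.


Exclusive or is true when exactly one operand is true.
Substitute: b=F, c=F.
F ⊕ F evaluates to F.

F


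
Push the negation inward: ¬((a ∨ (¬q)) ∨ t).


De Morgan: the negation of a disjunction is the conjunction of the negations.
Distribute ¬ across ∨, flipping it to ∧, and negate each literal.

((¬a) ∧ q) ∧ (¬t)


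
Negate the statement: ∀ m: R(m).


¬(∀ x: φ) = ∃ x: ¬φ, and ¬(∃ x: φ) = ∀ x: ¬φ.
Apply to the universal statement.

∃ m: ¬(R(m))


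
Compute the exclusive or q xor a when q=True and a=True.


Exclusive or is true when exactly one operand is true.
Substitute: q=True, a=True.
True xor True evaluates to False.

False


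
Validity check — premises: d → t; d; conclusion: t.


This matches the form of modus ponens: the conclusion follows in every model of the premises.

Valid.


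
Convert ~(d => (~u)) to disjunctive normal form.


Step 1: Rewrite implication then negate: ¬(¬d ∨ (¬u)) = d ∧ ¬(¬u).
Step 2: Eliminate any double negations (¬¬X = X).

d & u


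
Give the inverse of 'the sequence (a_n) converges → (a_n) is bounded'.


The inverse of (P → Q) is (¬P → ¬Q). It is equivalent to the converse, not to the original.
Here P = 'the sequence (a_n) converges' and Q = '(a_n) is bounded'.

If not (the sequence (a_n) converges), then not ((a_n) is bounded).
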